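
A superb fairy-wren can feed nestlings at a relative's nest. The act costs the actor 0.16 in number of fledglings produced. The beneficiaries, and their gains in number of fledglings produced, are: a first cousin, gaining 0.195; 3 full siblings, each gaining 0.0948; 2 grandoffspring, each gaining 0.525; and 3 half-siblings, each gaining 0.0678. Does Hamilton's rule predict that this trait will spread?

Yes

Hamilton's rule: the trait is favored when the sum of r·B over every recipient exceeds the actor's cost C.
r to a first cousin = 1/8 (first cousins share one grandparent pair — two paths of length 4: r = 2·(1/2)^4 = 1/8).
r to a full sibling = 1/2 (full sibs share both parents — two paths of length 2: r = 2·(1/2)^2 = 1/2).
r to a grandoffspring = 1/4 (two parent–offspring links: r = (1/2)^2 = 1/4).
r to a half-sibling = 1/4 (half-sibs share one parent — one path of length 2: r = (1/2)^2 = 1/4).
Summing one r·B term per recipient: 1·0.125·0.195 + 3·0.5·0.0948 + 2·0.25·0.525 + 3·0.25·0.0678 = 0.479925.
0.479925 > 0.16: the indirect benefit exceeds the cost.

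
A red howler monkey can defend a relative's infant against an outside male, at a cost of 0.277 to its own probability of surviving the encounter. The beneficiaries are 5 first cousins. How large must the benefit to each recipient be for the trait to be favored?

r to a first cousin = 0.125 (first cousins share one grandparent pair — two paths of length 4: r = 2·(1/2)^4 = 1/8).
Hamilton's rule with n recipients of equal r: n·r·B > C, so B > C/(n·r) = 0.277/(5·0.125) = 0.4432.

0.4432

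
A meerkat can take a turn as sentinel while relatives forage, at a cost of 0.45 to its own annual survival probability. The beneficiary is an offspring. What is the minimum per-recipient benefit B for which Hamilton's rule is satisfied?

r to an offspring = 1/2 (one parent–offspring link: r = (1/2)^1 = 1/2).
Hamilton's rule with n recipients of equal r: n·r·B > C, so B > C/(n·r) = 0.45/(1·0.5) = 0.9.

0.9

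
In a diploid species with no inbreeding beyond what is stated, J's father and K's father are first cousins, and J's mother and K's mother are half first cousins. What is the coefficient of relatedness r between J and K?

Independent pedigree routes through distinct common ancestors add.
J and K are related in two ways: second cousins through their fathers (r = 1/32) and half second cousins through their mothers (r = 1/64).
r = 1/32 + 1/64 = 3/64 = 0.046875.

0.046875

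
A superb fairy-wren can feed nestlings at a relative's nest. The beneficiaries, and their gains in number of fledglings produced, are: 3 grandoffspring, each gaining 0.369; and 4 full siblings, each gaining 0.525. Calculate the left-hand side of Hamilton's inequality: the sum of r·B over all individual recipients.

1.32675

r to a grandoffspring = 1/4 (two parent–offspring links: r = (1/2)^2 = 1/4).
r to a full sibling = 0.5 (full sibs share both parents — two paths of length 2: r = 2·(1/2)^2 = 1/2).
Summing one r·B term per recipient: 3·0.25·0.369 + 4·0.5·0.525 = 1.32675.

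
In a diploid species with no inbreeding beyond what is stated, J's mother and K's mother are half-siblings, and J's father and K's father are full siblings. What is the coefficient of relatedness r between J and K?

0.1875

Relatedness sums over independent paths through distinct common ancestors.
J and K are related in two ways: half first cousins through their mothers (r = 1/16) and first cousins through their fathers (r = 1/8).
r = 1/16 + 1/8 = 3/16 = 0.1875.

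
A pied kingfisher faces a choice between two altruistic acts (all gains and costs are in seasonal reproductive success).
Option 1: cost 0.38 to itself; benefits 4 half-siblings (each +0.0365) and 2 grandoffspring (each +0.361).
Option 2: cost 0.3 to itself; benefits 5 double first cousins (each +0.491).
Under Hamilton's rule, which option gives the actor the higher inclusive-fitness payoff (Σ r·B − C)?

Option 1: r to a half-sibling = 0.25.
Option 1: r to a grandoffspring = 0.25.
Option 1: Σ r·B − C = (4·0.25·0.0365 + 2·0.25·0.361) − 0.38 = -0.163.
Option 2: r to a double first cousin = 0.25.
Option 2: Σ r·B − C = (5·0.25·0.491) − 0.3 = 0.31375.
Option 2 has the higher net inclusive-fitness payoff.

Option 2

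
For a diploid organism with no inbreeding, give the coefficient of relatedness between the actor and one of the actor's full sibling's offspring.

0.25

Each parent–offspring link contributes a factor of 1/2, and independent paths through distinct common ancestors add.
Full aunt/uncle↔niece/nephew: two paths of length 3 through the shared grandparent pair: r = 2·(1/2)^3 = 1/4.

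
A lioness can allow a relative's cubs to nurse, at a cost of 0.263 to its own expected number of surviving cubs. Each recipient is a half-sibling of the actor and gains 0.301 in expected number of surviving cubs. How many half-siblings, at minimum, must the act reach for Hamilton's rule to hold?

4

r to a half-sibling = 0.25 (half-sibs share one parent — one path of length 2: r = (1/2)^2 = 1/4).
Hamilton's rule: n·r·B > C  ⇒  n > C/(r·B) = 0.263/(0.25·0.301) = 3.495.
The smallest integer exceeding 3.495 is 4.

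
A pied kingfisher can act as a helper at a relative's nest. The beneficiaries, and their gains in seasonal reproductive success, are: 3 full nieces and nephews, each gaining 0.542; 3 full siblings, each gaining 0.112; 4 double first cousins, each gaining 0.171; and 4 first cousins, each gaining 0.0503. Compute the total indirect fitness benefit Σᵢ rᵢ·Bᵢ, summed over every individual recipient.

r to a full niece or nephew = 0.25 (full aunt/uncle↔niece/nephew: two paths of length 3 through the shared grandparent pair: r = 2·(1/2)^3 = 1/4).
r to a full sibling = 0.5 (full sibs share both parents — two paths of length 2: r = 2·(1/2)^2 = 1/2).
r to a double first cousin = 1/4 (double first cousins share both grandparent pairs — four paths of length 4: r = 4·(1/2)^4 = 1/4).
r to a first cousin = 0.125 (first cousins share one grandparent pair — two paths of length 4: r = 2·(1/2)^4 = 1/8).
Summing one r·B term per recipient: 3·0.25·0.542 + 3·0.5·0.112 + 4·0.25·0.171 + 4·0.125·0.0503 = 0.77065.

0.77065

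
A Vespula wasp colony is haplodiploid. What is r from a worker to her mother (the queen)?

One meiotic link between diploid queen and diploid daughter: r = 1/2.

0.5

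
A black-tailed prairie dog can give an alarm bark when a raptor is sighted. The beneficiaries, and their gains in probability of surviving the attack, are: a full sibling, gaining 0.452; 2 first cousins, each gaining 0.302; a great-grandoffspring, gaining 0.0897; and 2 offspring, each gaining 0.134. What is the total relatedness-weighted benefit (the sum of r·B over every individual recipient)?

0.4467125

r to a full sibling = 1/2 (full sibs share both parents — two paths of length 2: r = 2·(1/2)^2 = 1/2).
r to a first cousin = 0.125 (first cousins share one grandparent pair — two paths of length 4: r = 2·(1/2)^4 = 1/8).
r to a great-grandoffspring = 1/8 (three parent–offspring links: r = (1/2)^3 = 1/8).
r to an offspring = 0.5 (one parent–offspring link: r = (1/2)^1 = 1/2).
Summing one r·B term per recipient: 1·0.5·0.452 + 2·0.125·0.302 + 1·0.125·0.0897 + 2·0.5·0.134 = 0.4467125.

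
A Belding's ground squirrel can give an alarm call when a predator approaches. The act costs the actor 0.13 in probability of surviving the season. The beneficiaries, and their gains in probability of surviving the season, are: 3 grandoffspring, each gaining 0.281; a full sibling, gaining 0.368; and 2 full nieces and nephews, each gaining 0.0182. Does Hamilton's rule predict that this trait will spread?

Hamilton's rule: the trait is favored when the sum of r·B over every recipient exceeds the actor's cost C.
r to a grandoffspring = 1/4 (two parent–offspring links: r = (1/2)^2 = 1/4).
r to a full sibling = 1/2 (full sibs share both parents — two paths of length 2: r = 2·(1/2)^2 = 1/2).
r to a full niece or nephew = 1/4 (full aunt/uncle↔niece/nephew: two paths of length 3 through the shared grandparent pair: r = 2·(1/2)^3 = 1/4).
Summing one r·B term per recipient: 3·0.25·0.281 + 1·0.5·0.368 + 2·0.25·0.0182 = 0.40385.
0.40385 > 0.13: the indirect benefit exceeds the cost.

Yes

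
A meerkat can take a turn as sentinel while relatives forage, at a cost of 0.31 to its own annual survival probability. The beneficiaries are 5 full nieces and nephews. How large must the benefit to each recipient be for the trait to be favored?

0.248

r to a full niece or nephew = 0.25 (full aunt/uncle↔niece/nephew: two paths of length 3 through the shared grandparent pair: r = 2·(1/2)^3 = 1/4).
Hamilton's rule with n recipients of equal r: n·r·B > C, so B > C/(n·r) = 0.31/(5·0.25) = 0.248.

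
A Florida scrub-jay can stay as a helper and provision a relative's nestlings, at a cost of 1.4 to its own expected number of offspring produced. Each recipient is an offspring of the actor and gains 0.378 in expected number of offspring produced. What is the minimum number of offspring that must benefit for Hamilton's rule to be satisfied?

r to an offspring = 1/2 (one parent–offspring link: r = (1/2)^1 = 1/2).
Hamilton's rule: n·r·B > C  ⇒  n > C/(r·B) = 1.4/(0.5·0.378) = 7.407.
The smallest integer exceeding 7.407 is 8.

8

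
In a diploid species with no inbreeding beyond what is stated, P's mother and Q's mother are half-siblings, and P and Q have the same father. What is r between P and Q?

With two independent routes of shared ancestry, r is the sum of the two contributions.
P and Q are related in two ways: half first cousins through their mothers (r = 1/16) and half-sibs through their shared father (r = 1/4).
r = 1/16 + 1/4 = 5/16 = 0.3125.

0.3125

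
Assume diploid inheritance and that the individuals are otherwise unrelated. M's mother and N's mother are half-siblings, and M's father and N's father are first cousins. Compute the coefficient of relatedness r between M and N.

With two independent routes of shared ancestry, r is the sum of the two contributions.
M and N are related in two ways: half first cousins through their mothers (r = 1/16) and second cousins through their fathers (r = 1/32).
r = 1/16 + 1/32 = 3/32 = 0.09375.

0.09375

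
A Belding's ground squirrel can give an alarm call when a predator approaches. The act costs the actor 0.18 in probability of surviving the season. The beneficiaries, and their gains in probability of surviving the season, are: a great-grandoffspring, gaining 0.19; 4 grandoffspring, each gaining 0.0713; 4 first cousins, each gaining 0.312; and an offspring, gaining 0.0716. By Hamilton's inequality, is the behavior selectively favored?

Hamilton's rule: the trait is favored when the sum of r·B over every recipient exceeds the actor's cost C.
r to a great-grandoffspring = 0.125 (three parent–offspring links: r = (1/2)^3 = 1/8).
r to a grandoffspring = 0.25 (two parent–offspring links: r = (1/2)^2 = 1/4).
r to a first cousin = 0.125 (first cousins share one grandparent pair — two paths of length 4: r = 2·(1/2)^4 = 1/8).
r to an offspring = 0.5 (one parent–offspring link: r = (1/2)^1 = 1/2).
Summing one r·B term per recipient: 1·0.125·0.19 + 4·0.25·0.0713 + 4·0.125·0.312 + 1·0.5·0.0716 = 0.28685.
0.28685 > 0.18: the indirect benefit exceeds the cost.

Yes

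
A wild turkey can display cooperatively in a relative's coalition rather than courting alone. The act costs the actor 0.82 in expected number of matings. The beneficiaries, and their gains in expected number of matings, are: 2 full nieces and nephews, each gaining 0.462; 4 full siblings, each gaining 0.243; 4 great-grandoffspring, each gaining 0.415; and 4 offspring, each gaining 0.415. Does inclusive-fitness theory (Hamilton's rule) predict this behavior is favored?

Hamilton's rule: the trait is favored when the sum of r·B over every recipient exceeds the actor's cost C.
r to a full niece or nephew = 0.25 (full aunt/uncle↔niece/nephew: two paths of length 3 through the shared grandparent pair: r = 2·(1/2)^3 = 1/4).
r to a full sibling = 0.5 (full sibs share both parents — two paths of length 2: r = 2·(1/2)^2 = 1/2).
r to a great-grandoffspring = 0.125 (three parent–offspring links: r = (1/2)^3 = 1/8).
r to an offspring = 0.5 (one parent–offspring link: r = (1/2)^1 = 1/2).
Summing one r·B term per recipient: 2·0.25·0.462 + 4·0.5·0.243 + 4·0.125·0.415 + 4·0.5·0.415 = 1.7545.
1.7545 > 0.82: the indirect benefit exceeds the cost.

Yes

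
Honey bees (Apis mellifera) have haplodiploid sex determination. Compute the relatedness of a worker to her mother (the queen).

One meiotic link between diploid queen and diploid daughter: r = 1/2.

0.5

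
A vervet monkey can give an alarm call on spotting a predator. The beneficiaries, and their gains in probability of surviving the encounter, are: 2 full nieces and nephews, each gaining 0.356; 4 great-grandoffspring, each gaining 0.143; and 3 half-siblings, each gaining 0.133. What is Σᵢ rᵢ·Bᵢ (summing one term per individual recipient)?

0.34925

r to a full niece or nephew = 1/4 (full aunt/uncle↔niece/nephew: two paths of length 3 through the shared grandparent pair: r = 2·(1/2)^3 = 1/4).
r to a great-grandoffspring = 0.125 (three parent–offspring links: r = (1/2)^3 = 1/8).
r to a half-sibling = 0.25 (half-sibs share one parent — one path of length 2: r = (1/2)^2 = 1/4).
Summing one r·B term per recipient: 2·0.25·0.356 + 4·0.125·0.143 + 3·0.25·0.133 = 0.34925.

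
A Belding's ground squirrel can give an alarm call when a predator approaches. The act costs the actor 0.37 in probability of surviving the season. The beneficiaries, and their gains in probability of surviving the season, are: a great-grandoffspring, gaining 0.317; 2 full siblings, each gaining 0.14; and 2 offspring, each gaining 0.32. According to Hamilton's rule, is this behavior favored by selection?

Hamilton's rule: the trait is favored when the sum of r·B over every recipient exceeds the actor's cost C.
r to a great-grandoffspring = 1/8 (three parent–offspring links: r = (1/2)^3 = 1/8).
r to a full sibling = 1/2 (full sibs share both parents — two paths of length 2: r = 2·(1/2)^2 = 1/2).
r to an offspring = 1/2 (one parent–offspring link: r = (1/2)^1 = 1/2).
Summing one r·B term per recipient: 1·0.125·0.317 + 2·0.5·0.14 + 2·0.5·0.32 = 0.499625.
0.499625 > 0.37: the indirect benefit exceeds the cost.

Yes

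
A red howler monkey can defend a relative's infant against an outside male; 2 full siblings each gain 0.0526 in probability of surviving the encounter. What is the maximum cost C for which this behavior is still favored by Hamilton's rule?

0.0526

r to a full sibling = 0.5 (full sibs share both parents — two paths of length 2: r = 2·(1/2)^2 = 1/2).
Hamilton's rule: n·r·B > C, so the trait is favored while C < n·r·B = 2·0.5·0.0526 = 0.0526.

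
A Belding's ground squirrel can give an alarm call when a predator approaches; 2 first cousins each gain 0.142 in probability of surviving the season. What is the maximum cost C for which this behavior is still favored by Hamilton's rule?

r to a first cousin = 1/8 (first cousins share one grandparent pair — two paths of length 4: r = 2·(1/2)^4 = 1/8).
Hamilton's rule: n·r·B > C, so the trait is favored while C < n·r·B = 2·0.125·0.142 = 0.0355.

0.0355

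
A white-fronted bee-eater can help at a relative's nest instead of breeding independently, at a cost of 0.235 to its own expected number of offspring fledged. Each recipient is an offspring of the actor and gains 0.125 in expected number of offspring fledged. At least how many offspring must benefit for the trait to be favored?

r to an offspring = 0.5 (one parent–offspring link: r = (1/2)^1 = 1/2).
Hamilton's rule: n·r·B > C  ⇒  n > C/(r·B) = 0.235/(0.5·0.125) = 3.76.
The smallest integer exceeding 3.76 is 4.

4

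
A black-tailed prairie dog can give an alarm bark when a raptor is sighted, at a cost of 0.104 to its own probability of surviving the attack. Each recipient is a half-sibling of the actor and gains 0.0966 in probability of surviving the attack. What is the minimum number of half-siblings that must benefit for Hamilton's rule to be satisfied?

5

r to a half-sibling = 0.25 (half-sibs share one parent — one path of length 2: r = (1/2)^2 = 1/4).
Hamilton's rule: n·r·B > C  ⇒  n > C/(r·B) = 0.104/(0.25·0.0966) = 4.306.
The smallest integer exceeding 4.306 is 5.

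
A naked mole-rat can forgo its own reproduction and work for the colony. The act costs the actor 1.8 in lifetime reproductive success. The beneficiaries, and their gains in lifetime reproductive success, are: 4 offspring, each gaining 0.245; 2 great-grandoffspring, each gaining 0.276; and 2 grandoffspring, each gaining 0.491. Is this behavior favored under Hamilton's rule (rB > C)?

No

Hamilton's rule: the trait is favored when the sum of r·B over every recipient exceeds the actor's cost C.
r to an offspring = 0.5 (one parent–offspring link: r = (1/2)^1 = 1/2).
r to a great-grandoffspring = 1/8 (three parent–offspring links: r = (1/2)^3 = 1/8).
r to a grandoffspring = 1/4 (two parent–offspring links: r = (1/2)^2 = 1/4).
Summing one r·B term per recipient: 4·0.5·0.245 + 2·0.125·0.276 + 2·0.25·0.491 = 0.8045.
0.8045 < 1.8: the indirect benefit is less than the cost.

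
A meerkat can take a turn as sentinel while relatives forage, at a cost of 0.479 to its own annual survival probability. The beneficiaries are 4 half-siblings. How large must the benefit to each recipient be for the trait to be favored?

0.479

r to a half-sibling = 1/4 (half-sibs share one parent — one path of length 2: r = (1/2)^2 = 1/4).
Hamilton's rule with n recipients of equal r: n·r·B > C, so B > C/(n·r) = 0.479/(4·0.25) = 0.479.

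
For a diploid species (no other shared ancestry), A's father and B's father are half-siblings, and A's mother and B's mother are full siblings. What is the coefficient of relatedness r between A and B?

Relatedness sums over independent paths through distinct common ancestors.
A and B are related in two ways: half first cousins through their fathers (r = 1/16) and first cousins through their mothers (r = 1/8).
r = 1/16 + 1/8 = 0.1875.

0.1875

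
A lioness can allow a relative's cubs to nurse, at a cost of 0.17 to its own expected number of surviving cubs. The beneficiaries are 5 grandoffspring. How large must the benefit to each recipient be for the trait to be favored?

r to a grandoffspring = 1/4 (two parent–offspring links: r = (1/2)^2 = 1/4).
Hamilton's rule with n recipients of equal r: n·r·B > C, so B > C/(n·r) = 0.17/(5·0.25) = 0.136.

0.136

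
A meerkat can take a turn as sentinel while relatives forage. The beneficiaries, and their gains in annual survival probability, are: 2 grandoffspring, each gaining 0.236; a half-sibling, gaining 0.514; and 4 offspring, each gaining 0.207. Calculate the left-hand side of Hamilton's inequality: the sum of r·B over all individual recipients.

r to a grandoffspring = 0.25 (two parent–offspring links: r = (1/2)^2 = 1/4).
r to a half-sibling = 1/4 (half-sibs share one parent — one path of length 2: r = (1/2)^2 = 1/4).
r to an offspring = 1/2 (one parent–offspring link: r = (1/2)^1 = 1/2).
Summing one r·B term per recipient: 2·0.25·0.236 + 1·0.25·0.514 + 4·0.5·0.207 = 0.6605.

0.6605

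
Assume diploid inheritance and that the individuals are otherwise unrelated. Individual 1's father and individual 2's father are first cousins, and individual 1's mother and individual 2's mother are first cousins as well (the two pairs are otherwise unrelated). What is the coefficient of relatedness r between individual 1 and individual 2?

Relatedness sums over independent paths through distinct common ancestors.
Individual 1 and individual 2 are related in two ways: second cousins through their fathers (r = 1/32) and second cousins through their mothers (r = 1/32).
r = 1/32 + 1/32 = 0.0625.

0.0625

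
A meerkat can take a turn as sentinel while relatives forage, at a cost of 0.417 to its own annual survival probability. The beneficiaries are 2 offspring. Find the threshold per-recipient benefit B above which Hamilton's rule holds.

r to an offspring = 0.5 (one parent–offspring link: r = (1/2)^1 = 1/2).
Hamilton's rule with n recipients of equal r: n·r·B > C, so B > C/(n·r) = 0.417/(2·0.5) = 0.417.

0.417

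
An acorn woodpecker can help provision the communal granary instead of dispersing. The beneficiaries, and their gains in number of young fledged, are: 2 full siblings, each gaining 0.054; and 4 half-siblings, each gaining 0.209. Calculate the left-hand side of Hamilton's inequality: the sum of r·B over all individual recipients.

r to a full sibling = 0.5 (full sibs share both parents — two paths of length 2: r = 2·(1/2)^2 = 1/2).
r to a half-sibling = 1/4 (half-sibs share one parent — one path of length 2: r = (1/2)^2 = 1/4).
Summing one r·B term per recipient: 2·0.5·0.054 + 4·0.25·0.209 = 0.263.

0.263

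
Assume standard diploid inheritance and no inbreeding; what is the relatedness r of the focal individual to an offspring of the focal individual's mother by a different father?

Each parent–offspring link contributes a factor of 1/2, and independent paths through distinct common ancestors add.
Half-sibs share one parent — one path of length 2: r = (1/2)^2 = 1/4.

0.25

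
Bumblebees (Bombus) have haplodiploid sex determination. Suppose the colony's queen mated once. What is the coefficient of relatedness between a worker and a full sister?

0.75

Haplodiploid full sisters inherit their father's entire haploid genome identically (contributing 1/2) and on average half of their mother's contribution (1/2 · 1/2 = 1/4); r = 1/2 + 1/4 = 3/4.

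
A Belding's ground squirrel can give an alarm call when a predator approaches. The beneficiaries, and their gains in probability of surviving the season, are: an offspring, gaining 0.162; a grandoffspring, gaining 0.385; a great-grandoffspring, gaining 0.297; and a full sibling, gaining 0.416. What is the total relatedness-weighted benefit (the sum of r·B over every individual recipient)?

r to an offspring = 0.5 (one parent–offspring link: r = (1/2)^1 = 1/2).
r to a grandoffspring = 0.25 (two parent–offspring links: r = (1/2)^2 = 1/4).
r to a great-grandoffspring = 0.125 (three parent–offspring links: r = (1/2)^3 = 1/8).
r to a full sibling = 0.5 (full sibs share both parents — two paths of length 2: r = 2·(1/2)^2 = 1/2).
Summing one r·B term per recipient: 1·0.5·0.162 + 1·0.25·0.385 + 1·0.125·0.297 + 1·0.5·0.416 = 0.422375.

0.422375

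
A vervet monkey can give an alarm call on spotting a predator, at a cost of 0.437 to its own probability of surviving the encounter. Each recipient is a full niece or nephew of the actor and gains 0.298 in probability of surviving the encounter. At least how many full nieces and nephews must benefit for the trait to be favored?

r to a full niece or nephew = 1/4 (full aunt/uncle↔niece/nephew: two paths of length 3 through the shared grandparent pair: r = 2·(1/2)^3 = 1/4).
Hamilton's rule: n·r·B > C  ⇒  n > C/(r·B) = 0.437/(0.25·0.298) = 5.866.
The smallest integer exceeding 5.866 is 6.

6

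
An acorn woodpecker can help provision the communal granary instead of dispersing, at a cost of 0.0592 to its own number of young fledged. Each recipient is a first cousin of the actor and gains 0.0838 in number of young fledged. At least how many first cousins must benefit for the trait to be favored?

6

r to a first cousin = 0.125 (first cousins share one grandparent pair — two paths of length 4: r = 2·(1/2)^4 = 1/8).
Hamilton's rule: n·r·B > C  ⇒  n > C/(r·B) = 0.0592/(0.125·0.0838) = 5.652.
The smallest integer exceeding 5.652 is 6.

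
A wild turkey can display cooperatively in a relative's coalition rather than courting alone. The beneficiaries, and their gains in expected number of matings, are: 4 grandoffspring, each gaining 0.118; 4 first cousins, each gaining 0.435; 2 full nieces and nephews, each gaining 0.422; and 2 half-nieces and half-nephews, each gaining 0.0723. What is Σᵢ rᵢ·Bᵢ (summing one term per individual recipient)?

r to a grandoffspring = 0.25 (two parent–offspring links: r = (1/2)^2 = 1/4).
r to a first cousin = 0.125 (first cousins share one grandparent pair — two paths of length 4: r = 2·(1/2)^4 = 1/8).
r to a full niece or nephew = 1/4 (full aunt/uncle↔niece/nephew: two paths of length 3 through the shared grandparent pair: r = 2·(1/2)^3 = 1/4).
r to a half-niece or half-nephew = 0.125 (half-aunt/uncle↔niece/nephew: one path of length 3: r = (1/2)^3 = 1/8).
Summing one r·B term per recipient: 4·0.25·0.118 + 4·0.125·0.435 + 2·0.25·0.422 + 2·0.125·0.0723 = 0.564575.

0.564575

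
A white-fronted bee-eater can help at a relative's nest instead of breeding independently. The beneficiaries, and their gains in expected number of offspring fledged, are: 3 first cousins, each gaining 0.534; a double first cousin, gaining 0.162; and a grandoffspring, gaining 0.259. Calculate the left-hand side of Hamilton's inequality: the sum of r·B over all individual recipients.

r to a first cousin = 1/8 (first cousins share one grandparent pair — two paths of length 4: r = 2·(1/2)^4 = 1/8).
r to a double first cousin = 1/4 (double first cousins share both grandparent pairs — four paths of length 4: r = 4·(1/2)^4 = 1/4).
r to a grandoffspring = 0.25 (two parent–offspring links: r = (1/2)^2 = 1/4).
Summing one r·B term per recipient: 3·0.125·0.534 + 1·0.25·0.162 + 1·0.25·0.259 = 0.3055.

0.3055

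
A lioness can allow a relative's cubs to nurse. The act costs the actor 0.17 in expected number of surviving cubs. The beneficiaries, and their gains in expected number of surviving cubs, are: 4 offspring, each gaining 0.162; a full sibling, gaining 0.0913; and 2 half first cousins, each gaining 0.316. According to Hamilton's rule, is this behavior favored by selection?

Yes

Hamilton's rule: the trait is favored when the sum of r·B over every recipient exceeds the actor's cost C.
r to an offspring = 1/2 (one parent–offspring link: r = (1/2)^1 = 1/2).
r to a full sibling = 0.5 (full sibs share both parents — two paths of length 2: r = 2·(1/2)^2 = 1/2).
r to a half first cousin = 0.0625 (half first cousins share one grandparent — one path of length 4: r = (1/2)^4 = 1/16).
Summing one r·B term per recipient: 4·0.5·0.162 + 1·0.5·0.0913 + 2·0.0625·0.316 = 0.40915.
0.40915 > 0.17: the indirect benefit exceeds the cost.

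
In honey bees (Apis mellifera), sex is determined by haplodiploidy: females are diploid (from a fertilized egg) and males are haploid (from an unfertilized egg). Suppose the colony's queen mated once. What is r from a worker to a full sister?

0.75

Haplodiploid full sisters inherit their father's entire haploid genome identically (contributing 1/2) and on average half of their mother's contribution (1/2 · 1/2 = 1/4); r = 1/2 + 1/4 = 3/4.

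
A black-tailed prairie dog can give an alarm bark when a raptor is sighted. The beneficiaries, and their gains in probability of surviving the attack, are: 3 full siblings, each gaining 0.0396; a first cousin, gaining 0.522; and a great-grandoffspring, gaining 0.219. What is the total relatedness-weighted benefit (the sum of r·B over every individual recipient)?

r to a full sibling = 1/2 (full sibs share both parents — two paths of length 2: r = 2·(1/2)^2 = 1/2).
r to a first cousin = 1/8 (first cousins share one grandparent pair — two paths of length 4: r = 2·(1/2)^4 = 1/8).
r to a great-grandoffspring = 0.125 (three parent–offspring links: r = (1/2)^3 = 1/8).
Summing one r·B term per recipient: 3·0.5·0.0396 + 1·0.125·0.522 + 1·0.125·0.219 = 0.152025.

0.152025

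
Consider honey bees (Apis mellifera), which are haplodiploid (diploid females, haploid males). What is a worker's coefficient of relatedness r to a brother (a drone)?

Her haploid brother carries none of their father's genes and a random half of their mother's genome; that half matches the maternal half of her own genome with probability 1/2: r = 1/2 · 1/2 = 1/4.

0.25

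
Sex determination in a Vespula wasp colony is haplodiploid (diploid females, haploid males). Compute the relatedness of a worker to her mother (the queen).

One meiotic link between diploid queen and diploid daughter: r = 1/2.

0.5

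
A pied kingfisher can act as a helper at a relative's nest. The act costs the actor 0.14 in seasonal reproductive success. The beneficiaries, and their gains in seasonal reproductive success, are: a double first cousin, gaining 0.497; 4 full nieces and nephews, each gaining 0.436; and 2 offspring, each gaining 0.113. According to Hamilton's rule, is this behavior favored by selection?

Hamilton's rule: the trait is favored when the sum of r·B over every recipient exceeds the actor's cost C.
r to a double first cousin = 0.25 (double first cousins share both grandparent pairs — four paths of length 4: r = 4·(1/2)^4 = 1/4).
r to a full niece or nephew = 0.25 (full aunt/uncle↔niece/nephew: two paths of length 3 through the shared grandparent pair: r = 2·(1/2)^3 = 1/4).
r to an offspring = 0.5 (one parent–offspring link: r = (1/2)^1 = 1/2).
Summing one r·B term per recipient: 1·0.25·0.497 + 4·0.25·0.436 + 2·0.5·0.113 = 0.67325.
0.67325 > 0.14: the indirect benefit exceeds the cost.

Yes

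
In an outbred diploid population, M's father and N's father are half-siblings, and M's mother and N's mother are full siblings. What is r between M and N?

0.1875

Relatedness sums over independent paths through distinct common ancestors.
M and N are related in two ways: half first cousins through their fathers (r = 1/16) and first cousins through their mothers (r = 1/8).
r = 1/16 + 1/8 = 3/16 = 0.1875.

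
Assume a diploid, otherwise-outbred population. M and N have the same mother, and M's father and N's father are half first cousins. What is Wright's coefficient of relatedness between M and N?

0.265625

Independent pedigree routes through distinct common ancestors add.
M and N are related in two ways: half-sibs through their shared mother (r = 1/4) and half second cousins through their fathers (r = 1/64).
r = 1/4 + 1/64 = 17/64 = 0.265625.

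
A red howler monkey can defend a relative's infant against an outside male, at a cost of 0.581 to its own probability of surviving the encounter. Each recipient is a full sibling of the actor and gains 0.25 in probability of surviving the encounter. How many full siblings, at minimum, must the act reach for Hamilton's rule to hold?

r to a full sibling = 1/2 (full sibs share both parents — two paths of length 2: r = 2·(1/2)^2 = 1/2).
Hamilton's rule: n·r·B > C  ⇒  n > C/(r·B) = 0.581/(0.5·0.25) = 4.648.
The smallest integer exceeding 4.648 is 5.

5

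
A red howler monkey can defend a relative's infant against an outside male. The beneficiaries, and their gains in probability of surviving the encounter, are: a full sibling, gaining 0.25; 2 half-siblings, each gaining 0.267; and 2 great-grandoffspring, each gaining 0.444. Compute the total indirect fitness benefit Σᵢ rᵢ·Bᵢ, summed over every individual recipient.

0.3695

r to a full sibling = 0.5 (full sibs share both parents — two paths of length 2: r = 2·(1/2)^2 = 1/2).
r to a half-sibling = 1/4 (half-sibs share one parent — one path of length 2: r = (1/2)^2 = 1/4).
r to a great-grandoffspring = 0.125 (three parent–offspring links: r = (1/2)^3 = 1/8).
Summing one r·B term per recipient: 1·0.5·0.25 + 2·0.25·0.267 + 2·0.125·0.444 = 0.3695.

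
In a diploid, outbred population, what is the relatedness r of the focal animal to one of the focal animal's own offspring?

0.5

Each parent–offspring link contributes a factor of 1/2, and independent paths through distinct common ancestors add.
One parent–offspring link: r = (1/2)^1 = 1/2.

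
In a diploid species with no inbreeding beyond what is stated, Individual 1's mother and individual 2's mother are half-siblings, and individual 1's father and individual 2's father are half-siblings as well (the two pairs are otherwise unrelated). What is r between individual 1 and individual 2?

Independent pedigree routes through distinct common ancestors add.
Individual 1 and individual 2 are related in two ways: half first cousins through their mothers (r = 1/16) and half first cousins through their fathers (r = 1/16).
r = 1/16 + 1/16 = 0.125.

0.125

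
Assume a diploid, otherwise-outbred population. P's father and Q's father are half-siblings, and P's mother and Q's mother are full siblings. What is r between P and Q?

With two independent routes of shared ancestry, r is the sum of the two contributions.
P and Q are related in two ways: half first cousins through their fathers (r = 1/16) and first cousins through their mothers (r = 1/8).
r = 1/16 + 1/8 = 3/16 = 0.1875.

0.1875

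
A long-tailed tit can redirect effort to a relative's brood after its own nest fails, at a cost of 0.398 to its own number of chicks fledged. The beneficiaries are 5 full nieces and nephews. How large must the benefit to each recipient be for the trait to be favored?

0.3184

r to a full niece or nephew = 0.25 (full aunt/uncle↔niece/nephew: two paths of length 3 through the shared grandparent pair: r = 2·(1/2)^3 = 1/4).
Hamilton's rule with n recipients of equal r: n·r·B > C, so B > C/(n·r) = 0.398/(5·0.25) = 0.3184.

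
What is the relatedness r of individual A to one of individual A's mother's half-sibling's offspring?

0.0625

Each parent–offspring link contributes a factor of 1/2, and independent paths through distinct common ancestors add.
Half first cousins share one grandparent — one path of length 4: r = (1/2)^4 = 1/16.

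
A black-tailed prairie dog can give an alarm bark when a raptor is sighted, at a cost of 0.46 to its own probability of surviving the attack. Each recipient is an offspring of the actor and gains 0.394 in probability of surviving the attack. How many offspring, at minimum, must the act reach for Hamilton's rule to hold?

r to an offspring = 0.5 (one parent–offspring link: r = (1/2)^1 = 1/2).
Hamilton's rule: n·r·B > C  ⇒  n > C/(r·B) = 0.46/(0.5·0.394) = 2.335.
The smallest integer exceeding 2.335 is 3.

3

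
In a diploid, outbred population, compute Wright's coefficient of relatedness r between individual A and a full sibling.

0.5

Each parent–offspring link contributes a factor of 1/2, and independent paths through distinct common ancestors add.
Full sibs share both parents — two paths of length 2: r = 2·(1/2)^2 = 1/2.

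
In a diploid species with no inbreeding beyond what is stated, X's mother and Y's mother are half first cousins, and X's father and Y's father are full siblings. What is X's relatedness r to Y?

0.140625

With two independent routes of shared ancestry, r is the sum of the two contributions.
X and Y are related in two ways: half second cousins through their mothers (r = 1/64) and first cousins through their fathers (r = 1/8).
r = 1/64 + 1/8 = 9/64 = 0.140625.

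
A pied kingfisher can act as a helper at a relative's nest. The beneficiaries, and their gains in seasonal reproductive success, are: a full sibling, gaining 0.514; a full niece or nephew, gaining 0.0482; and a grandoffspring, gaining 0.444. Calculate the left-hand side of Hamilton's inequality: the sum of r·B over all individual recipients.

r to a full sibling = 0.5 (full sibs share both parents — two paths of length 2: r = 2·(1/2)^2 = 1/2).
r to a full niece or nephew = 0.25 (full aunt/uncle↔niece/nephew: two paths of length 3 through the shared grandparent pair: r = 2·(1/2)^3 = 1/4).
r to a grandoffspring = 1/4 (two parent–offspring links: r = (1/2)^2 = 1/4).
Summing one r·B term per recipient: 1·0.5·0.514 + 1·0.25·0.0482 + 1·0.25·0.444 = 0.38005.

0.38005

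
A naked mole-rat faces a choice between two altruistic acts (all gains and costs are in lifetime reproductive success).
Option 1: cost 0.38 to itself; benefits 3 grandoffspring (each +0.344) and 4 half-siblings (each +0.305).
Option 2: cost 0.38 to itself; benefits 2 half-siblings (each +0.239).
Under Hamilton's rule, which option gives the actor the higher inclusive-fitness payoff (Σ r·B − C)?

Option 1: r to a grandoffspring = 0.25.
Option 1: r to a half-sibling = 0.25.
Option 1: Σ r·B − C = (3·0.25·0.344 + 4·0.25·0.305) − 0.38 = 0.183.
Option 2: r to a half-sibling = 0.25.
Option 2: Σ r·B − C = (2·0.25·0.239) − 0.38 = -0.2605.
Option 1 has the higher net inclusive-fitness payoff.

Option 1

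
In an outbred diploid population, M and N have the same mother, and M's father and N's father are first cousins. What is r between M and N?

0.28125

Relatedness sums over independent paths through distinct common ancestors.
M and N are related in two ways: half-sibs through their shared mother (r = 1/4) and second cousins through their fathers (r = 1/32).
r = 1/4 + 1/32 = 0.28125.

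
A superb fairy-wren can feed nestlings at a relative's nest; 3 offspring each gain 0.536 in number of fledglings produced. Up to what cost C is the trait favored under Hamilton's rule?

0.804

r to an offspring = 0.5 (one parent–offspring link: r = (1/2)^1 = 1/2).
Hamilton's rule: n·r·B > C, so the trait is favored while C < n·r·B = 3·0.5·0.536 = 0.804.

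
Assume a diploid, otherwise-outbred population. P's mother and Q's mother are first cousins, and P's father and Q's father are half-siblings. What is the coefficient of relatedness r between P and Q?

Wright's path rule: contributions from independent ancestry routes add.
P and Q are related in two ways: second cousins through their mothers (r = 1/32) and half first cousins through their fathers (r = 1/16).
r = 1/32 + 1/16 = 0.09375.

0.09375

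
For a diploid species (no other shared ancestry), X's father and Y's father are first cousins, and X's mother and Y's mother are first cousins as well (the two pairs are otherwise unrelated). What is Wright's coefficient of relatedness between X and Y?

With two independent routes of shared ancestry, r is the sum of the two contributions.
X and Y are related in two ways: second cousins through their fathers (r = 1/32) and second cousins through their mothers (r = 1/32).
r = 1/32 + 1/32 = 1/16 = 0.0625.

0.0625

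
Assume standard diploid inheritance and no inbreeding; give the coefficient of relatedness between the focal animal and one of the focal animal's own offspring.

Each parent–offspring link contributes a factor of 1/2, and independent paths through distinct common ancestors add.
One parent–offspring link: r = (1/2)^1 = 1/2.

0.5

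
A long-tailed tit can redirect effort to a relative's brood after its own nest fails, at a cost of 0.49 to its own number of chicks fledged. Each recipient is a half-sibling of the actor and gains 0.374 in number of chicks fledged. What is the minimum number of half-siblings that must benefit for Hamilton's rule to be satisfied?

6

r to a half-sibling = 1/4 (half-sibs share one parent — one path of length 2: r = (1/2)^2 = 1/4).
Hamilton's rule: n·r·B > C  ⇒  n > C/(r·B) = 0.49/(0.25·0.374) = 5.241.
The smallest integer exceeding 5.241 is 6.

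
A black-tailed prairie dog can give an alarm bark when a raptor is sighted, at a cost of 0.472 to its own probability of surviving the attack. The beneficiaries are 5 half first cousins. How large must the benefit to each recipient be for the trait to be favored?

1.5104

r to a half first cousin = 0.0625 (half first cousins share one grandparent — one path of length 4: r = (1/2)^4 = 1/16).
Hamilton's rule with n recipients of equal r: n·r·B > C, so B > C/(n·r) = 0.472/(5·0.0625) = 1.5104.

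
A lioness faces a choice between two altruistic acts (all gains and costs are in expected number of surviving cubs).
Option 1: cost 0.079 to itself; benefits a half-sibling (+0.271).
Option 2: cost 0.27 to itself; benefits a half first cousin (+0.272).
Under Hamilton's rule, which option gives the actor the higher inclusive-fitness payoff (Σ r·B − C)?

Option 1: r to a half-sibling = 0.25.
Option 1: Σ r·B − C = (1·0.25·0.271) − 0.079 = -0.01125.
Option 2: r to a half first cousin = 0.0625.
Option 2: Σ r·B − C = (1·0.0625·0.272) − 0.27 = -0.253.
Option 1 has the higher net inclusive-fitness payoff.

Option 1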